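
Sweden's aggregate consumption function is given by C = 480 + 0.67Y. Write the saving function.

S = -480 + 0.33Y

S = Y − C = Y − (480 + 0.67Y) = -480 + (1 − 0.67)Y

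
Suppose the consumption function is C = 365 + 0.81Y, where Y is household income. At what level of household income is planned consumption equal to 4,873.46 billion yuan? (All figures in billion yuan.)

365 + 0.81Y = 4873.46
0.81Y = 4508.46, so Y = 4508.46/0.81 = 5566

Y = 5566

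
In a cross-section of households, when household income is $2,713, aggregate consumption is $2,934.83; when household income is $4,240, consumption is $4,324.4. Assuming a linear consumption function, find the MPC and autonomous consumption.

MPC = ΔC/ΔY = (4324.4 − 2934.83)/(4240 − 2713) = 1389.57/1527 = 0.91
a = C − MPC·Y = 2934.83 − 0.91(2713) = 2934.83 − 2468.83 = 466

MPC = 0.91; a = 466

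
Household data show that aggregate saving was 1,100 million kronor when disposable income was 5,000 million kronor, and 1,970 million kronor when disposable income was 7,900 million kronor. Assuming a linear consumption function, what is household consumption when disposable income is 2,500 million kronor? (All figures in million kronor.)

MPS = ΔS/ΔY = (1970 − 1100)/(7900 − 5000) = 870/2900 = 0.3
MPC = 1 − MPS = 0.7
Autonomous saving = 1100 − 0.3(5000) = -400, so a = 400
C = 400 + 0.7(2500) = 400 + 1750 = 2150

C = 2150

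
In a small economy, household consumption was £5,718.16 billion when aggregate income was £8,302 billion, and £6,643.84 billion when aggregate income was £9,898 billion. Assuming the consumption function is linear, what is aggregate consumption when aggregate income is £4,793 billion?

MPC = (6643.84 − 5718.16)/(9898 − 8302) = 925.68/1596 = 0.58
a = 5718.16 − 0.58(8302) = 5718.16 − 4815.16 = 903
C = 903 + 0.58(4793) = 903 + 2779.94 = 3682.94

C = 3682.94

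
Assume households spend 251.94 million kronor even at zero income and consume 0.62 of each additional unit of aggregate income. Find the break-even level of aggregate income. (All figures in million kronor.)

At break-even, C = Y: 251.94 + 0.62Y = Y
0.38Y = 251.94, so Y = 251.94/0.38 = 663

Y = 663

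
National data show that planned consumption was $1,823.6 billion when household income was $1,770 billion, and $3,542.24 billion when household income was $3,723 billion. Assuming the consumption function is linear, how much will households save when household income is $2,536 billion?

MPC = (3542.24 − 1823.6)/(3723 − 1770) = 1718.64/1953 = 0.88
a = 1823.6 − 0.88(1770) = 1823.6 − 1557.6 = 266
C = 266 + 0.88(2536) = 2497.68
S = 2536 − 2497.68 = 38.32

S = 38.32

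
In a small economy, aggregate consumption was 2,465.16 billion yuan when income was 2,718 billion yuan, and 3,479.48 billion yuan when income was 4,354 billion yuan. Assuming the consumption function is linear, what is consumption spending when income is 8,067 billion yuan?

MPC = (3479.48 − 2465.16)/(4354 − 2718) = 1014.32/1636 = 0.62
a = 2465.16 − 0.62(2718) = 2465.16 − 1685.16 = 780
C = 780 + 0.62(8067) = 780 + 5001.54 = 5781.54

C = 5781.54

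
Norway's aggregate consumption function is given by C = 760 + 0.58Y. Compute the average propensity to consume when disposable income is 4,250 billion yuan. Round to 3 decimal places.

APC = 0.759

C = 760 + 0.58(4250) = 3225
APC = C/Y = 3225/4250 = 0.759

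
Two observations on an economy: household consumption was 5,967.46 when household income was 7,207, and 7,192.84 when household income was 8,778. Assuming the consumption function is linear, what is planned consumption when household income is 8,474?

C = 6955.72

MPC = (7192.84 − 5967.46)/(8778 − 7207) = 1225.38/1571 = 0.78
a = 5967.46 − 0.78(7207) = 5967.46 − 5621.46 = 346
C = 346 + 0.78(8474) = 346 + 6609.72 = 6955.72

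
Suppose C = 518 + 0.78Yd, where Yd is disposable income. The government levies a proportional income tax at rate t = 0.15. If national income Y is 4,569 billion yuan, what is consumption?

Yd = (1 − 0.15)(4569) = 0.85(4569) = 3883.65
C = 518 + 0.78(3883.65) = 518 + 3029.247 = 3547.247

C = 3547.247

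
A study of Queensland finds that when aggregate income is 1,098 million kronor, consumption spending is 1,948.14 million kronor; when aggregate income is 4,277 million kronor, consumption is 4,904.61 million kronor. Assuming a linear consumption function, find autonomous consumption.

MPC = ΔC/ΔY = (4904.61 − 1948.14)/(4277 − 1098) = 2956.47/3179 = 0.93
a = C − MPC·Y = 1948.14 − 0.93(1098) = 1948.14 − 1021.14 = 927

a = 927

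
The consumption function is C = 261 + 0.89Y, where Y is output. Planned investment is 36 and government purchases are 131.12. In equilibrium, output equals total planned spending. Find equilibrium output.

Y = 3892

Y = C + I + G = 261 + 0.89Y + 36 + 131.12
Y − 0.89Y = 428.12
0.11Y = 428.12, so Y = 428.12/0.11 = 3892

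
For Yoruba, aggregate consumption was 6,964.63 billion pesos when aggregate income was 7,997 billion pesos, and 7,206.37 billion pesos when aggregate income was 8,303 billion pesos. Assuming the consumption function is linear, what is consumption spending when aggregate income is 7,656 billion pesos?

MPC = (7206.37 − 6964.63)/(8303 − 7997) = 241.74/306 = 0.79
a = 6964.63 − 0.79(7997) = 6964.63 − 6317.63 = 647
C = 647 + 0.79(7656) = 647 + 6048.24 = 6695.24

C = 6695.24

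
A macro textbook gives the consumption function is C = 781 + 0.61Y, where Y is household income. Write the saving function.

S = Y − C = Y − (781 + 0.61Y) = -781 + (1 − 0.61)Y

S = -781 + 0.39Y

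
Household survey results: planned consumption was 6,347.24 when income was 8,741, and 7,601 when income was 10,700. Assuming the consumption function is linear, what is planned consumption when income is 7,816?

MPC = (7601 − 6347.24)/(10700 − 8741) = 1253.76/1959 = 0.64
a = 6347.24 − 0.64(8741) = 6347.24 − 5594.24 = 753
C = 753 + 0.64(7816) = 753 + 5002.24 = 5755.24

C = 5755.24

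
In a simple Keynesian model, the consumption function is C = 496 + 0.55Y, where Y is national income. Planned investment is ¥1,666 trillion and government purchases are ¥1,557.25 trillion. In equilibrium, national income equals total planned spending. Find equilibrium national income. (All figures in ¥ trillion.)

Y = 8265

Y = C + I + G = 496 + 0.55Y + 1666 + 1557.25
Y − 0.55Y = 3719.25
0.45Y = 3719.25, so Y = 3719.25/0.45 = 8265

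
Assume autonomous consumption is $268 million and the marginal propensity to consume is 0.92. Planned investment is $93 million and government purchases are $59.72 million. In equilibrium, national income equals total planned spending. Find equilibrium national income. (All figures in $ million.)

Y = C + I + G = 268 + 0.92Y + 93 + 59.72
Y − 0.92Y = 420.72
0.08Y = 420.72, so Y = 420.72/0.08 = 5259

Y = 5259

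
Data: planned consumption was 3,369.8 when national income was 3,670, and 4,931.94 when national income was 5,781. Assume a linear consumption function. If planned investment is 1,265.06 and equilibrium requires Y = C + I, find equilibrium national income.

Y = 7381

MPC = (4931.94 − 3369.8)/(5781 − 3670) = 1562.14/2111 = 0.74
a = 3369.8 − 0.74(3670) = 654
Equilibrium: Y = 654 + 0.74Y + 1265.06
0.26Y = 1919.06, so Y = 1919.06/0.26 = 7381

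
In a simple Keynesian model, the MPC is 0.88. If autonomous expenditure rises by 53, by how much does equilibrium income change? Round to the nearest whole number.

The multiplier is 1/(1 − MPC) = 1/0.12.
ΔY = 53/0.12 = 441.67 ≈ 442

ΔY ≈ 442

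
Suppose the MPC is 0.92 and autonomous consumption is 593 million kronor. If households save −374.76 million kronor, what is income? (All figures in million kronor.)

Y = 2728

S = Y − C = -593 + 0.08Y
-593 + 0.08Y = -374.76, so 0.08Y = 218.24 and Y = 2728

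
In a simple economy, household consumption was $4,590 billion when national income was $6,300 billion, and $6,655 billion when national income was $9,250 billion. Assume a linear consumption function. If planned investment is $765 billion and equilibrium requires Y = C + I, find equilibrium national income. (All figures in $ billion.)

MPC = (6655 − 4590)/(9250 − 6300) = 2065/2950 = 0.7
a = 4590 − 0.7(6300) = 180
Equilibrium: Y = 180 + 0.7Y + 765
0.3Y = 945, so Y = 945/0.3 = 3150

Y = 3150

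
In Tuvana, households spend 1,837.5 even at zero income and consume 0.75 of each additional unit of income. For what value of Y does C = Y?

At break-even, C = Y: 1837.5 + 0.75Y = Y
0.25Y = 1837.5, so Y = 1837.5/0.25 = 7350

Y = 7350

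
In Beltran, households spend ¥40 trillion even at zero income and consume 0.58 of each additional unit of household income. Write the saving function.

S = Y − C = Y − (40 + 0.58Y) = -40 + (1 − 0.58)Y

S = -40 + 0.42Y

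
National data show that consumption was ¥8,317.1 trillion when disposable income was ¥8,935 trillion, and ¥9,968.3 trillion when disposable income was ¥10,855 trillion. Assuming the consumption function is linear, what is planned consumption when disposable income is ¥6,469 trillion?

C = 6196.34

MPC = (9968.3 − 8317.1)/(10855 − 8935) = 1651.2/1920 = 0.86
a = 8317.1 − 0.86(8935) = 8317.1 − 7684.1 = 633
C = 633 + 0.86(6469) = 633 + 5563.34 = 6196.34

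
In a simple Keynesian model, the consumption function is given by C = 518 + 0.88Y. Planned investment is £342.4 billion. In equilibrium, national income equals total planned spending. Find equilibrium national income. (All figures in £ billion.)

Y = C + I = 518 + 0.88Y + 342.4
Y − 0.88Y = 860.4
0.12Y = 860.4, so Y = 860.4/0.12 = 7170

Y = 7170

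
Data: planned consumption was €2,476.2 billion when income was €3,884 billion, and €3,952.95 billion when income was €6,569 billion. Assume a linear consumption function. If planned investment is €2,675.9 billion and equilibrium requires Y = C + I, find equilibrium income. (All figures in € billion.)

Y = 6702

MPC = (3952.95 − 2476.2)/(6569 − 3884) = 1476.75/2685 = 0.55
a = 2476.2 − 0.55(3884) = 340
Equilibrium: Y = 340 + 0.55Y + 2675.9
0.45Y = 3015.9, so Y = 3015.9/0.45 = 6702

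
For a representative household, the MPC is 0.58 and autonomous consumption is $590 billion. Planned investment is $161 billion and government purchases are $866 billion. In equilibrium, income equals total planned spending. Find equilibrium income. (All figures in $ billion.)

Y = 3850

Y = C + I + G = 590 + 0.58Y + 161 + 866
Y − 0.58Y = 1617
0.42Y = 1617, so Y = 1617/0.42 = 3850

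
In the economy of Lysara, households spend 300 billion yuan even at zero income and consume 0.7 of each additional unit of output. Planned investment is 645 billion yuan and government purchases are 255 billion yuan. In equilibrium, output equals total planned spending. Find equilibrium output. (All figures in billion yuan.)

Y = 4000

Y = C + I + G = 300 + 0.7Y + 645 + 255
Y − 0.7Y = 1200
0.3Y = 1200, so Y = 1200/0.3 = 4000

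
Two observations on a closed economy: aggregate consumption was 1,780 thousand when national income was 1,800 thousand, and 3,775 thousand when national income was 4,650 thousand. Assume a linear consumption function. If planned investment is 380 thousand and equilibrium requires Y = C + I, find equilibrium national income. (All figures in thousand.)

Y = 3000

MPC = (3775 − 1780)/(4650 − 1800) = 1995/2850 = 0.7
a = 1780 − 0.7(1800) = 520
Equilibrium: Y = 520 + 0.7Y + 380
0.3Y = 900, so Y = 900/0.3 = 3000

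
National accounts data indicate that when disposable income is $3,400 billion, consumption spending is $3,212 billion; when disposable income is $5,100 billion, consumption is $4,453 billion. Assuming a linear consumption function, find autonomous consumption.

a = 730

MPC = ΔC/ΔY = (4453 − 3212)/(5100 − 3400) = 1241/1700 = 0.73
a = C − MPC·Y = 3212 − 0.73(3400) = 3212 − 2482 = 730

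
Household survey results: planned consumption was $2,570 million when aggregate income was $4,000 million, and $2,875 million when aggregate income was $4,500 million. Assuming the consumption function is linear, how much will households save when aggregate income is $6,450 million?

S = 2385.5

MPC = (2875 − 2570)/(4500 − 4000) = 305/500 = 0.61
a = 2570 − 0.61(4000) = 2570 − 2440 = 130
C = 130 + 0.61(6450) = 4064.5
S = 6450 − 4064.5 = 2385.5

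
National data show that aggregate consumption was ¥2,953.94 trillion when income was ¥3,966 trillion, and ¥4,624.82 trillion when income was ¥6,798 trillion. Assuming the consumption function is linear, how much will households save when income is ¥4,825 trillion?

MPC = (4624.82 − 2953.94)/(6798 − 3966) = 1670.88/2832 = 0.59
a = 2953.94 − 0.59(3966) = 2953.94 − 2339.94 = 614
C = 614 + 0.59(4825) = 3460.75
S = 4825 − 3460.75 = 1364.25

S = 1364.25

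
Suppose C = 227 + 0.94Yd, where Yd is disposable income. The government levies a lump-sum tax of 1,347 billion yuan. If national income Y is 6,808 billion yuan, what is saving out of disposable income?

S = 100.66

Yd = Y − T = 6808 − 1347 = 5461
C = 227 + 0.94(5461) = 227 + 5133.34 = 5360.34
S = Yd − C = 5461 − 5360.34 = 100.66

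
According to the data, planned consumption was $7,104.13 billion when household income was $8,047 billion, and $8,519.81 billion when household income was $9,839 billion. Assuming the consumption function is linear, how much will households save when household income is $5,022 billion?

S = 307.62

MPC = (8519.81 − 7104.13)/(9839 − 8047) = 1415.68/1792 = 0.79
a = 7104.13 − 0.79(8047) = 7104.13 − 6357.13 = 747
C = 747 + 0.79(5022) = 4714.38
S = 5022 − 4714.38 = 307.62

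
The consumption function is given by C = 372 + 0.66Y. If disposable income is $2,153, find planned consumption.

C = 372 + 0.66(2153) = 372 + 1420.98 = 1792.98

C = 1792.98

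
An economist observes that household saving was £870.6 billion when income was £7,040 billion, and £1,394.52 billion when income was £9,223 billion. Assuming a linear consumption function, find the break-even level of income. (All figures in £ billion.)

MPS = ΔS/ΔY = (1394.52 − 870.6)/(9223 − 7040) = 523.92/2183 = 0.24
MPC = 1 − MPS = 0.76
From S(7040) = 870.6: −a + 0.24(7040) = 870.6, so a = 1689.6 − 870.6 = 819
Break-even (S = 0): Y = a/MPS = 819/0.24 = 3412.5

Y = 3412.5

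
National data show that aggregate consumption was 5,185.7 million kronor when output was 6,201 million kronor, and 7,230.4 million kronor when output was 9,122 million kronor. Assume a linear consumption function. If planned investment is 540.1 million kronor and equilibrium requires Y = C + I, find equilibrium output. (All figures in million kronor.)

MPC = (7230.4 − 5185.7)/(9122 − 6201) = 2044.7/2921 = 0.7
a = 5185.7 − 0.7(6201) = 845
Equilibrium: Y = 845 + 0.7Y + 540.1
0.3Y = 1385.1, so Y = 1385.1/0.3 = 4617

Y = 4617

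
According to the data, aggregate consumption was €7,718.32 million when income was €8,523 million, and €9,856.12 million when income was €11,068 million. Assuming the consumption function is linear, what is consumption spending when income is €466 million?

C = 950.44

MPC = (9856.12 − 7718.32)/(11068 − 8523) = 2137.8/2545 = 0.84
a = 7718.32 − 0.84(8523) = 7718.32 − 7159.32 = 559
C = 559 + 0.84(466) = 559 + 391.44 = 950.44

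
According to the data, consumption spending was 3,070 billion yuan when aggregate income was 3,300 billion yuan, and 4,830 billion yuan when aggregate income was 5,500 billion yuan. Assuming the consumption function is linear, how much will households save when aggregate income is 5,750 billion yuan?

S = 720

MPC = (4830 − 3070)/(5500 − 3300) = 1760/2200 = 0.8
a = 3070 − 0.8(3300) = 3070 − 2640 = 430
C = 430 + 0.8(5750) = 5030
S = 5750 − 5030 = 720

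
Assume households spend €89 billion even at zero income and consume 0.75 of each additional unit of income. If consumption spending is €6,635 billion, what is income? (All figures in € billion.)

Y = 8728

89 + 0.75Y = 6635
0.75Y = 6546, so Y = 6546/0.75 = 8728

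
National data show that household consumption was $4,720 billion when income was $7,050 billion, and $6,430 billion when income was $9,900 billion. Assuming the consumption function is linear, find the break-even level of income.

Y = 1225

MPC = (6430 − 4720)/(9900 − 7050) = 1710/2850 = 0.6
a = 4720 − 0.6(7050) = 4720 − 4230 = 490
Break-even: Y = a/(1−MPC) = 490/0.4 = 1225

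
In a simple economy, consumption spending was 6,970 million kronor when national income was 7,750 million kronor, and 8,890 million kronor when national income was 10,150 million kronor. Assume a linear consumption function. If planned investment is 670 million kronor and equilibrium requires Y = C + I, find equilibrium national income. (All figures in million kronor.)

Y = 7200

MPC = (8890 − 6970)/(10150 − 7750) = 1920/2400 = 0.8
a = 6970 − 0.8(7750) = 770
Equilibrium: Y = 770 + 0.8Y + 670
0.2Y = 1440, so Y = 1440/0.2 = 7200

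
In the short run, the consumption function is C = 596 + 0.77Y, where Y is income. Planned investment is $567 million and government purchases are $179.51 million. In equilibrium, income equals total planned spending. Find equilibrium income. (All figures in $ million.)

Y = 5837

Y = C + I + G = 596 + 0.77Y + 567 + 179.51
Y − 0.77Y = 1342.51
0.23Y = 1342.51, so Y = 1342.51/0.23 = 5837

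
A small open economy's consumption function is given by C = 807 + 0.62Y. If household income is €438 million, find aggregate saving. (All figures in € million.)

S = -640.56

C = 807 + 0.62(438) = 807 + 271.56 = 1078.56
S = Y − C = 438 − 1078.56 = -640.56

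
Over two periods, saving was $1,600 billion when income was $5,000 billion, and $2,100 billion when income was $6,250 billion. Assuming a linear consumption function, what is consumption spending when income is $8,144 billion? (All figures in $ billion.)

C = 5286.4

MPS = ΔS/ΔY = (2100 − 1600)/(6250 − 5000) = 500/1250 = 0.4
MPC = 1 − MPS = 0.6
Autonomous saving = 1600 − 0.4(5000) = -400, so a = 400
C = 400 + 0.6(8144) = 400 + 4886.4 = 5286.4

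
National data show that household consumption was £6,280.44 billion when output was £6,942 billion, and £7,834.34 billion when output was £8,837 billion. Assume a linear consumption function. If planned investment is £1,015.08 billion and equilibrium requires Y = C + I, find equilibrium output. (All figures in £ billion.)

MPC = (7834.34 − 6280.44)/(8837 − 6942) = 1553.9/1895 = 0.82
a = 6280.44 − 0.82(6942) = 588
Equilibrium: Y = 588 + 0.82Y + 1015.08
0.18Y = 1603.08, so Y = 1603.08/0.18 = 8906

Y = 8906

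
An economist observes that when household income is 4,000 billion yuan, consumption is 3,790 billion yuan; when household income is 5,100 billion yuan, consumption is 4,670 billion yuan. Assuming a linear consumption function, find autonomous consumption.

a = 590

MPC = ΔC/ΔY = (4670 − 3790)/(5100 − 4000) = 880/1100 = 0.8
a = C − MPC·Y = 3790 − 0.8(4000) = 3790 − 3200 = 590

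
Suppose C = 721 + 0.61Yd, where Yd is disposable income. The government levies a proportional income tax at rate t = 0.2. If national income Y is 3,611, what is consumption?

Yd = (1 − 0.2)(3611) = 0.8(3611) = 2888.8
C = 721 + 0.61(2888.8) = 721 + 1762.168 = 2483.168

C = 2483.168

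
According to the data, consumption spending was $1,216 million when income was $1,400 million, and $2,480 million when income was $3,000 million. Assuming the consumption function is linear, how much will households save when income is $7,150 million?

MPC = (2480 − 1216)/(3000 − 1400) = 1264/1600 = 0.79
a = 1216 − 0.79(1400) = 1216 − 1106 = 110
C = 110 + 0.79(7150) = 5758.5
S = 7150 − 5758.5 = 1391.5

S = 1391.5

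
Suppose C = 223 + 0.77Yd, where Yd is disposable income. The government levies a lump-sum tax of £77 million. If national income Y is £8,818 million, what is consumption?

Yd = Y − T = 8818 − 77 = 8741
C = 223 + 0.77(8741) = 223 + 6730.57 = 6953.57

C = 6953.57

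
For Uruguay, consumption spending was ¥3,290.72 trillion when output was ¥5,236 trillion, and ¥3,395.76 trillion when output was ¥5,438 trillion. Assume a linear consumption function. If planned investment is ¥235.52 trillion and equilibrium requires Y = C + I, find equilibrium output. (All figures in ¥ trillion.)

MPC = (3395.76 − 3290.72)/(5438 − 5236) = 105.04/202 = 0.52
a = 3290.72 − 0.52(5236) = 568
Equilibrium: Y = 568 + 0.52Y + 235.52
0.48Y = 803.52, so Y = 803.52/0.48 = 1674

Y = 1674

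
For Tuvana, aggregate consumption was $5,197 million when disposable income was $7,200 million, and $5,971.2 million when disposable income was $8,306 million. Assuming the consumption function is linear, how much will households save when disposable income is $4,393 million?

S = 1160.9

MPC = (5971.2 − 5197)/(8306 − 7200) = 774.2/1106 = 0.7
a = 5197 − 0.7(7200) = 5197 − 5040 = 157
C = 157 + 0.7(4393) = 3232.1
S = 4393 − 3232.1 = 1160.9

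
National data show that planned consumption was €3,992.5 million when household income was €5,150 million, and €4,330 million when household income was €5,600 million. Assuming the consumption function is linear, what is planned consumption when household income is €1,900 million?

MPC = (4330 − 3992.5)/(5600 − 5150) = 337.5/450 = 0.75
a = 3992.5 − 0.75(5150) = 3992.5 − 3862.5 = 130
C = 130 + 0.75(1900) = 130 + 1425 = 1555

C = 1555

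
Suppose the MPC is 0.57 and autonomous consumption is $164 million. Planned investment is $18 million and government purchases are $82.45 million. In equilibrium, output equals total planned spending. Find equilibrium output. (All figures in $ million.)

Y = C + I + G = 164 + 0.57Y + 18 + 82.45
Y − 0.57Y = 264.45
0.43Y = 264.45, so Y = 264.45/0.43 = 615

Y = 615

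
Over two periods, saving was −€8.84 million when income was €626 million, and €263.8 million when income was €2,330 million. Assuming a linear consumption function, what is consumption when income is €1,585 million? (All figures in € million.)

C = 1440.4

MPS = ΔS/ΔY = (263.8 − (-8.84))/(2330 − 626) = 272.64/1704 = 0.16
MPC = 1 − MPS = 0.84
Autonomous saving = -8.84 − 0.16(626) = -109, so a = 109
C = 109 + 0.84(1585) = 109 + 1331.4 = 1440.4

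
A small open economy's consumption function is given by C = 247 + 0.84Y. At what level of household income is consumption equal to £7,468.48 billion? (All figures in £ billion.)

Y = 8597

247 + 0.84Y = 7468.48
0.84Y = 7221.48, so Y = 7221.48/0.84 = 8597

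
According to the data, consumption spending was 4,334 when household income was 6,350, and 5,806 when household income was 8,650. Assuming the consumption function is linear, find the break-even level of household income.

MPC = (5806 − 4334)/(8650 − 6350) = 1472/2300 = 0.64
a = 4334 − 0.64(6350) = 4334 − 4064 = 270
Break-even: Y = a/(1−MPC) = 270/0.36 = 750

Y = 750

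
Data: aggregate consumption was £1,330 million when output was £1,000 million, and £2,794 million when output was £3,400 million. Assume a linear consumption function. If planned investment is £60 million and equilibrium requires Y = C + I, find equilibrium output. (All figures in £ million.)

Y = 2000

MPC = (2794 − 1330)/(3400 − 1000) = 1464/2400 = 0.61
a = 1330 − 0.61(1000) = 720
Equilibrium: Y = 720 + 0.61Y + 60
0.39Y = 780, so Y = 780/0.39 = 2000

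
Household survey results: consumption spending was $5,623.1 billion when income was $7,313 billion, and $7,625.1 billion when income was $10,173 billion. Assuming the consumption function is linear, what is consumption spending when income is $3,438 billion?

MPC = (7625.1 − 5623.1)/(10173 − 7313) = 2002/2860 = 0.7
a = 5623.1 − 0.7(7313) = 5623.1 − 5119.1 = 504
C = 504 + 0.7(3438) = 504 + 2406.6 = 2910.6

C = 2910.6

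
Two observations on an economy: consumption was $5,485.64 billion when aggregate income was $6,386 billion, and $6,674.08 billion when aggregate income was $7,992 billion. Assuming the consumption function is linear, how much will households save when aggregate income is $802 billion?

S = -551.48

MPC = (6674.08 − 5485.64)/(7992 − 6386) = 1188.44/1606 = 0.74
a = 5485.64 − 0.74(6386) = 5485.64 − 4725.64 = 760
C = 760 + 0.74(802) = 1353.48
S = 802 − 1353.48 = -551.48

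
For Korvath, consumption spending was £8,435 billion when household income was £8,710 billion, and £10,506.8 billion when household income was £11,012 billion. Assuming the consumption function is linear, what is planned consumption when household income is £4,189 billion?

MPC = (10506.8 − 8435)/(11012 − 8710) = 2071.8/2302 = 0.9
a = 8435 − 0.9(8710) = 8435 − 7839 = 596
C = 596 + 0.9(4189) = 596 + 3770.1 = 4366.1

C = 4366.1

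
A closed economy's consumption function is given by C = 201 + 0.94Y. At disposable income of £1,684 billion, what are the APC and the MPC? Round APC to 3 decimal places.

APC = 1.059; MPC = 0.94

MPC = 0.94 (the slope of the consumption function)
C = 201 + 0.94(1684) = 1783.96, so APC = 1783.96/1684 = 1.059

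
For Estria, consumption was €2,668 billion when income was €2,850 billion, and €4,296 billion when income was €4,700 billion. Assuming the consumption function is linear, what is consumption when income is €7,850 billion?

MPC = (4296 − 2668)/(4700 − 2850) = 1628/1850 = 0.88
a = 2668 − 0.88(2850) = 2668 − 2508 = 160
C = 160 + 0.88(7850) = 160 + 6908 = 7068

C = 7068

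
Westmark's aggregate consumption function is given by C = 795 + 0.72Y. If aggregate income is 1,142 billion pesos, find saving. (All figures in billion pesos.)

S = -475.24

C = 795 + 0.72(1142) = 795 + 822.24 = 1617.24
S = Y − C = 1142 − 1617.24 = -475.24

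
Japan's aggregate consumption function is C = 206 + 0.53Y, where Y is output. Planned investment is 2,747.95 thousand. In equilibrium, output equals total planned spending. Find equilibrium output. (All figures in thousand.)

Y = C + I = 206 + 0.53Y + 2747.95
Y − 0.53Y = 2953.95
0.47Y = 2953.95, so Y = 2953.95/0.47 = 6285

Y = 6285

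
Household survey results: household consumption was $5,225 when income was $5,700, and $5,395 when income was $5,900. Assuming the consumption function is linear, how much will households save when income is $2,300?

S = -35

MPC = (5395 − 5225)/(5900 − 5700) = 170/200 = 0.85
a = 5225 − 0.85(5700) = 5225 − 4845 = 380
C = 380 + 0.85(2300) = 2335
S = 2300 − 2335 = -35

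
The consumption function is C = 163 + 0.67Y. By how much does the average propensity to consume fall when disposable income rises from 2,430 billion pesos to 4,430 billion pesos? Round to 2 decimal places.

ΔAPC = 0.03

At Y = 2430: C = 163 + 0.67(2430) = 1791.1, APC = 1791.1/2430 = 0.737
At Y = 4430: C = 3131.1, APC = 3131.1/4430 = 0.707
Fall in APC = 0.737 − 0.707 = 0.03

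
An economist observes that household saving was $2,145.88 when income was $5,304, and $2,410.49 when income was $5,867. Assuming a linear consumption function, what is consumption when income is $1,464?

MPS = ΔS/ΔY = (2410.49 − 2145.88)/(5867 − 5304) = 264.61/563 = 0.47
MPC = 1 − MPS = 0.53
Autonomous saving = 2145.88 − 0.47(5304) = -347, so a = 347
C = 347 + 0.53(1464) = 347 + 775.92 = 1122.92

C = 1122.92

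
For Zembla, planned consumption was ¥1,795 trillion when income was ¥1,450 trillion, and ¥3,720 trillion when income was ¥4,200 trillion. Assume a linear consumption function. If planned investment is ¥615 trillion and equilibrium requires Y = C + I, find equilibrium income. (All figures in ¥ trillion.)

Y = 4650

MPC = (3720 − 1795)/(4200 − 1450) = 1925/2750 = 0.7
a = 1795 − 0.7(1450) = 780
Equilibrium: Y = 780 + 0.7Y + 615
0.3Y = 1395, so Y = 1395/0.3 = 4650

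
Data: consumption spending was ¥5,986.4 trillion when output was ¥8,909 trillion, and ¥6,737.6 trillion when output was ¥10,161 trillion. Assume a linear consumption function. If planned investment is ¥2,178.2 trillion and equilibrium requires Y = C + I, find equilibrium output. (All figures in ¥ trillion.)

MPC = (6737.6 − 5986.4)/(10161 − 8909) = 751.2/1252 = 0.6
a = 5986.4 − 0.6(8909) = 641
Equilibrium: Y = 641 + 0.6Y + 2178.2
0.4Y = 2819.2, so Y = 2819.2/0.4 = 7048

Y = 7048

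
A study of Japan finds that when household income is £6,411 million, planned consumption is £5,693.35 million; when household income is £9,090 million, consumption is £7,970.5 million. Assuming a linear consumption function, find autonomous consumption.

MPC = ΔC/ΔY = (7970.5 − 5693.35)/(9090 − 6411) = 2277.15/2679 = 0.85
a = C − MPC·Y = 5693.35 − 0.85(6411) = 5693.35 − 5449.35 = 244

a = 244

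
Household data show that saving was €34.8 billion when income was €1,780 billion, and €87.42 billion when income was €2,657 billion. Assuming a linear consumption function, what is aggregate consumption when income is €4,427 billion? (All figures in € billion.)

MPS = ΔS/ΔY = (87.42 − 34.8)/(2657 − 1780) = 52.62/877 = 0.06
MPC = 1 − MPS = 0.94
Autonomous saving = 34.8 − 0.06(1780) = -72, so a = 72
C = 72 + 0.94(4427) = 72 + 4161.38 = 4233.38

C = 4233.38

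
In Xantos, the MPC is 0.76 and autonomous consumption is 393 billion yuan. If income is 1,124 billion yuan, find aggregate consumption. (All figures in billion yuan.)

C = 1247.24

C = 393 + 0.76(1124) = 393 + 854.24 = 1247.24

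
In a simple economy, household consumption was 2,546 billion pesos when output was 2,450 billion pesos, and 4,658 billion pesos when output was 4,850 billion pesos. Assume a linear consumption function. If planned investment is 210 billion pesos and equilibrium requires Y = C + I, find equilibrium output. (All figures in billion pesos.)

MPC = (4658 − 2546)/(4850 − 2450) = 2112/2400 = 0.88
a = 2546 − 0.88(2450) = 390
Equilibrium: Y = 390 + 0.88Y + 210
0.12Y = 600, so Y = 600/0.12 = 5000

Y = 5000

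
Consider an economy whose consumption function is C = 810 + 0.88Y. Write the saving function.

S = Y − C = Y − (810 + 0.88Y) = -810 + (1 − 0.88)Y

S = -810 + 0.12Y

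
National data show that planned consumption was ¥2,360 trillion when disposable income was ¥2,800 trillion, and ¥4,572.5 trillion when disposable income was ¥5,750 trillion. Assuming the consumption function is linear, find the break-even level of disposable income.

Y = 1040

MPC = (4572.5 − 2360)/(5750 − 2800) = 2212.5/2950 = 0.75
a = 2360 − 0.75(2800) = 2360 − 2100 = 260
Break-even: Y = a/(1−MPC) = 260/0.25 = 1040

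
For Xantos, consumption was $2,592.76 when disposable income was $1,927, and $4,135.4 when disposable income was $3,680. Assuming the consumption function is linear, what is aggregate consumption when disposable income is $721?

MPC = (4135.4 − 2592.76)/(3680 − 1927) = 1542.64/1753 = 0.88
a = 2592.76 − 0.88(1927) = 2592.76 − 1695.76 = 897
C = 897 + 0.88(721) = 897 + 634.48 = 1531.48

C = 1531.48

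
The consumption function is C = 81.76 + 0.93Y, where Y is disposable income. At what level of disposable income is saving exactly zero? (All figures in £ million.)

At break-even, C = Y: 81.76 + 0.93Y = Y
0.07Y = 81.76, so Y = 81.76/0.07 = 1168

Y = 1168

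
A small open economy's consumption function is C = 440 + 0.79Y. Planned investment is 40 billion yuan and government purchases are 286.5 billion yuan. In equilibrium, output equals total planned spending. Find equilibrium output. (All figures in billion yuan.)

Y = 3650

Y = C + I + G = 440 + 0.79Y + 40 + 286.5
Y − 0.79Y = 766.5
0.21Y = 766.5, so Y = 766.5/0.21 = 3650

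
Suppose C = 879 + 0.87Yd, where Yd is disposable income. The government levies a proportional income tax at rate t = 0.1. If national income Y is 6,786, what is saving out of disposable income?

Yd = (1 − 0.1)(6786) = 0.9(6786) = 6107.4
C = 879 + 0.87(6107.4) = 879 + 5313.438 = 6192.438
S = Yd − C = 6107.4 − 6192.438 = -85.038

S = -85.038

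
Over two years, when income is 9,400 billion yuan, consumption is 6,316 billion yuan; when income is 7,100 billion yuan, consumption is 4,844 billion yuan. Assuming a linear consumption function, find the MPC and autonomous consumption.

MPC = ΔC/ΔY = (6316 − 4844)/(9400 − 7100) = 1472/2300 = 0.64
a = C − MPC·Y = 4844 − 0.64(7100) = 4844 − 4544 = 300

MPC = 0.64; a = 300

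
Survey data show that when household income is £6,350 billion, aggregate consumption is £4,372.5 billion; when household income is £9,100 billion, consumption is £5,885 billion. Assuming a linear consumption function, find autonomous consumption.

MPC = ΔC/ΔY = (5885 − 4372.5)/(9100 − 6350) = 1512.5/2750 = 0.55
a = C − MPC·Y = 4372.5 − 0.55(6350) = 4372.5 − 3492.5 = 880

a = 880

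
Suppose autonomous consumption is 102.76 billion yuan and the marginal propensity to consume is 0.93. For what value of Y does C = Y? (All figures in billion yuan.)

At break-even, C = Y: 102.76 + 0.93Y = Y
0.07Y = 102.76, so Y = 102.76/0.07 = 1468

Y = 1468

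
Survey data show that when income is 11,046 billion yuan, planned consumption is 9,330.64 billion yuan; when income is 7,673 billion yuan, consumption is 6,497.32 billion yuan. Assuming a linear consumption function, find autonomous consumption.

a = 52

MPC = ΔC/ΔY = (9330.64 − 6497.32)/(11046 − 7673) = 2833.32/3373 = 0.84
a = C − MPC·Y = 6497.32 − 0.84(7673) = 6497.32 − 6445.32 = 52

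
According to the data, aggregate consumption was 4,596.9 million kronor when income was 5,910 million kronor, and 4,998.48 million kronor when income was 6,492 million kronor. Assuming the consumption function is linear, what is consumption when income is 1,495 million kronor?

C = 1550.55

MPC = (4998.48 − 4596.9)/(6492 − 5910) = 401.58/582 = 0.69
a = 4596.9 − 0.69(5910) = 4596.9 − 4077.9 = 519
C = 519 + 0.69(1495) = 519 + 1031.55 = 1550.55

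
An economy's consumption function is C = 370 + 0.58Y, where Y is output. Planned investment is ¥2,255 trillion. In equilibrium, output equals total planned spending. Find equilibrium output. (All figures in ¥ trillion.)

Y = C + I = 370 + 0.58Y + 2255
Y − 0.58Y = 2625
0.42Y = 2625, so Y = 2625/0.42 = 6250

Y = 6250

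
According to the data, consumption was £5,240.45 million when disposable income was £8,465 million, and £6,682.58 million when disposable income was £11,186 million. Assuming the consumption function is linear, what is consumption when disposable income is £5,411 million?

MPC = (6682.58 − 5240.45)/(11186 − 8465) = 1442.13/2721 = 0.53
a = 5240.45 − 0.53(8465) = 5240.45 − 4486.45 = 754
C = 754 + 0.53(5411) = 754 + 2867.83 = 3621.83

C = 3621.83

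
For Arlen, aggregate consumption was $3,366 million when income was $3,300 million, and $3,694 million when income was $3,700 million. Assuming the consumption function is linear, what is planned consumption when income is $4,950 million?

MPC = (3694 − 3366)/(3700 − 3300) = 328/400 = 0.82
a = 3366 − 0.82(3300) = 3366 − 2706 = 660
C = 660 + 0.82(4950) = 660 + 4059 = 4719

C = 4719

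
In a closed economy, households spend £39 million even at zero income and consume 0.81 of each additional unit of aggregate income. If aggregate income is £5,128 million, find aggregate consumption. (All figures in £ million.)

C = 4192.68

C = 39 + 0.81(5128) = 39 + 4153.68 = 4192.68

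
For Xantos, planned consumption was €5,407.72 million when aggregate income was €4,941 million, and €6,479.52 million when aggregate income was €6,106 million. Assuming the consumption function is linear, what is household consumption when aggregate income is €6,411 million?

C = 6760.12

MPC = (6479.52 − 5407.72)/(6106 − 4941) = 1071.8/1165 = 0.92
a = 5407.72 − 0.92(4941) = 5407.72 − 4545.72 = 862
C = 862 + 0.92(6411) = 862 + 5898.12 = 6760.12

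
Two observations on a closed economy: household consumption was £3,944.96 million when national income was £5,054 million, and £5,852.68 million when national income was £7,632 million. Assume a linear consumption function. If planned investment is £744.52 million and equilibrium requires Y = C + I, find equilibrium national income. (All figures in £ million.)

MPC = (5852.68 − 3944.96)/(7632 − 5054) = 1907.72/2578 = 0.74
a = 3944.96 − 0.74(5054) = 205
Equilibrium: Y = 205 + 0.74Y + 744.52
0.26Y = 949.52, so Y = 949.52/0.26 = 3652

Y = 3652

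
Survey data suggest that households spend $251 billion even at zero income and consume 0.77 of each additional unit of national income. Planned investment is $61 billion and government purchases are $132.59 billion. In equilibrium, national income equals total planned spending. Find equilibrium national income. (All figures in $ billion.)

Y = C + I + G = 251 + 0.77Y + 61 + 132.59
Y − 0.77Y = 444.59
0.23Y = 444.59, so Y = 444.59/0.23 = 1933

Y = 1933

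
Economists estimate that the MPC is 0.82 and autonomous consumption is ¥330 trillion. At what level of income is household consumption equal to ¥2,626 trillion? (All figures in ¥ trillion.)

330 + 0.82Y = 2626
0.82Y = 2296, so Y = 2296/0.82 = 2800

Y = 2800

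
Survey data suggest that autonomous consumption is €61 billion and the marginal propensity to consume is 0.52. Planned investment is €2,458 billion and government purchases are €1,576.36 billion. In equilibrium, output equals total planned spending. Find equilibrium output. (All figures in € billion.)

Y = C + I + G = 61 + 0.52Y + 2458 + 1576.36
Y − 0.52Y = 4095.36
0.48Y = 4095.36, so Y = 4095.36/0.48 = 8532

Y = 8532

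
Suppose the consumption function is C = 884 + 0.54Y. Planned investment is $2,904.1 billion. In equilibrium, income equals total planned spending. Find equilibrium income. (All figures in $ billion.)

Y = C + I = 884 + 0.54Y + 2904.1
Y − 0.54Y = 3788.1
0.46Y = 3788.1, so Y = 3788.1/0.46 = 8235

Y = 8235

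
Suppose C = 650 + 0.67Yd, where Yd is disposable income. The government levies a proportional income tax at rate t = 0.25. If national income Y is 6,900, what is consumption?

C = 4117.25

Yd = (1 − 0.25)(6900) = 0.75(6900) = 5175
C = 650 + 0.67(5175) = 650 + 3467.25 = 4117.25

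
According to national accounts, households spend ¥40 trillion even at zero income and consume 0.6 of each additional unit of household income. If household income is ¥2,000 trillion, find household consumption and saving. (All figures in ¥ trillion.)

C = 1240; S = 760

C = 40 + 0.6(2000) = 40 + 1200 = 1240
S = Y − C = 2000 − 1240 = 760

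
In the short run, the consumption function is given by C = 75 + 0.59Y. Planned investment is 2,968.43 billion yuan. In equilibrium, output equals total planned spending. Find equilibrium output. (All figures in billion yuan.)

Y = C + I = 75 + 0.59Y + 2968.43
Y − 0.59Y = 3043.43
0.41Y = 3043.43, so Y = 3043.43/0.41 = 7423

Y = 7423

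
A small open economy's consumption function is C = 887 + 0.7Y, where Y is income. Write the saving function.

S = Y − C = Y − (887 + 0.7Y) = -887 + (1 − 0.7)Y

S = -887 + 0.3Y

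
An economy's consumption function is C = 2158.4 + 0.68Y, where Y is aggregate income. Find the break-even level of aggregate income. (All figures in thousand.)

Y = 6745

At break-even, C = Y: 2158.4 + 0.68Y = Y
0.32Y = 2158.4, so Y = 2158.4/0.32 = 6745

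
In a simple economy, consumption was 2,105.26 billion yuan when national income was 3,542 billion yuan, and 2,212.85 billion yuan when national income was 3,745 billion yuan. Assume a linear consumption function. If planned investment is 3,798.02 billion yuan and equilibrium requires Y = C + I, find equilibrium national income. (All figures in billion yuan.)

Y = 8566

MPC = (2212.85 − 2105.26)/(3745 − 3542) = 107.59/203 = 0.53
a = 2105.26 − 0.53(3542) = 228
Equilibrium: Y = 228 + 0.53Y + 3798.02
0.47Y = 4026.02, so Y = 4026.02/0.47 = 8566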